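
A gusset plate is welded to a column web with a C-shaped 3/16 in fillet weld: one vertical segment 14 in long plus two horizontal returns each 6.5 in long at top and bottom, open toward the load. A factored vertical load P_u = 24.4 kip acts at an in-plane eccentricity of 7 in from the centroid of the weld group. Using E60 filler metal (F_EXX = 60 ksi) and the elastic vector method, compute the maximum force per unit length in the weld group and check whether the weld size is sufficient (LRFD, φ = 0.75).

Total weld length L_w = 27 in. Treat welds as unit-width lines.
Centroid: x̄ = 2×6.5×3.25 / 27 = 1.565 in from the vertical weld.
Polar moment about centroid: J = I_x + I_y = [14³/12 + 2×6.5×7²] + [14×1.565² + 2(6.5³/12 + 6.5×1.685²)] = 982.6 in³.
Direct shear f_v = P/L_w = 24.4 / 27 = 0.9037 kip/in (vertical).
Torsion M = P·e = 24.4 × 7 = 170.8 kip·in.
Critical point at (x, y) = (4.935, 7) from centroid. f_tx = M·y/J = 1.217 kip/in; f_ty = M·x/J = 0.8578 kip/in.
Resultant f_max = √[f_tx² + (f_v + f_ty)²] = √[1.217² + (0.9037 + 0.8578)²] = 2.141 kip/in.
Capacity per unit length: φr_n = 0.75 × 0.6 × 60 × (0.707 × 0.1875) = 3.579 kip/in.
2.141 ≤ 3.579 → adequate.

f_max ≈ 2.14 kip/in; adequate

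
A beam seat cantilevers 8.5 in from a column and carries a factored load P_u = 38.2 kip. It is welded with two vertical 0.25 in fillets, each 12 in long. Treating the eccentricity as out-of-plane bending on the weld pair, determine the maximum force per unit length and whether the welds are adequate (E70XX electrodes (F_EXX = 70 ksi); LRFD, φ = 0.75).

f_max ≈ 6.95 kip/in; NOT adequate

L_w = 2 × 12 = 24 in; section modulus (unit throat) S = 2 × L²/6 = 48 in².
Direct shear f_v = P/L_w = 38.2/24 = 1.592 kip/in.
Moment M = P × e = 38.2 × 8.5 = 324.7 kip·in; bending f_b = M/S = 6.765 kip/in.
f_max = √(f_v² + f_b²) = √(1.592² + 6.765²) = 6.949 kip/in.
φr_n = 0.75 × 0.6 × 70 × (0.707 × 0.25) = 5.568 kip/in → NOT adequate.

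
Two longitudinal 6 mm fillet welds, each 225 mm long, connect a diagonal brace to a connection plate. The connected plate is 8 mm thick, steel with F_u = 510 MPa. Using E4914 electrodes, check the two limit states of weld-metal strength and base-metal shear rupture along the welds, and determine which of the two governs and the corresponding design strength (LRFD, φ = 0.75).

φR_n ≈ 421 kN (weld metal governs)

E49XX → F_EXX = 490 MPa.
t_e = 0.707 × 6 = 4.242 mm; L = 450 mm.
Weld metal: φR_n = 0.75 × 0.6 × 490 × 4.242 × 450 × 10⁻³ = 420.9 kN.
Base metal (shear rupture): φR_n = 0.75 × 0.6 × 510 × 8 × 450 × 10⁻³ = 826.2 kN.
Governing: weld metal.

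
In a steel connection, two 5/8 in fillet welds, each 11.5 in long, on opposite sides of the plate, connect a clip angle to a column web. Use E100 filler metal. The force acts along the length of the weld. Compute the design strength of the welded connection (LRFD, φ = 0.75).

φR_n ≈ 457 kips

E100XX → F_EXX = 100 ksi.
Effective throat t_e = 0.707 × 0.625 = 0.4419 in.
Total length L = 23 in; A_we = 0.4419 × 23 = 10.16 in².
F_nw = 0.6 F_EXX = 0.6 × 100 = 60 ksi.
φR_n = 0.75 × 60 × 10.16 = 457.3 kips.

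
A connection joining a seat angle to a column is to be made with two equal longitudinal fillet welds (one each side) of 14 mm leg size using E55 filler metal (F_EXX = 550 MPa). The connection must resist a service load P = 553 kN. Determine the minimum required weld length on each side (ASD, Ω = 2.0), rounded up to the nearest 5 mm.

L = 170 mm on each side

Throat t_e = 0.707 × 14 = 9.898 mm.
r_n/Ω = (0.6 × 550 × 9.898) / 2.0 = 1633 N/mm = 1.633 kN/mm.
L_req = P / (r_n/Ω) = 553 / 1.633 = 338.6 mm total.
Per side: 338.6 / 2 = 169.3 mm.
Round up → use L = 170 mm on each side.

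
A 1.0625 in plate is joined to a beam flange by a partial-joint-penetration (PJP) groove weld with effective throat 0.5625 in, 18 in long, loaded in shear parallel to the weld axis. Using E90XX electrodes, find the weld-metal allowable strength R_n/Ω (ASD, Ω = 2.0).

E90XX → F_EXX = 90 ksi.
Effective throat (given) t_e = 0.5625 in.
A_we = 0.5625 × 18 = 10.12 in².
F_nw = 0.6 F_EXX = 54 ksi.
R_n/Ω = (54 × 10.12) / 2.0 = 273.4 kips.

R_n/Ω ≈ 273 kips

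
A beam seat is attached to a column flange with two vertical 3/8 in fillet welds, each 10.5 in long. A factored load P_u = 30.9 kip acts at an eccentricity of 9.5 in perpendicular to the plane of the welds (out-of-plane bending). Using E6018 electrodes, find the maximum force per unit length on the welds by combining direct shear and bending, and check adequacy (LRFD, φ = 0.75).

f_max ≈ 8.12 kip/in; NOT adequate

E60XX → F_EXX = 60 ksi.
L_w = 2 × 10.5 = 21 in; section modulus (unit throat) S = 2 × L²/6 = 36.75 in².
Direct shear f_v = P/L_w = 30.9/21 = 1.471 kip/in.
Moment M = P × e = 30.9 × 9.5 = 293.55 kip·in; bending f_b = M/S = 7.988 kip/in.
f_max = √(f_v² + f_b²) = √(1.471² + 7.988²) = 8.122 kip/in.
φr_n = 0.75 × 0.6 × 60 × (0.707 × 0.375) = 7.158 kip/in → NOT adequate.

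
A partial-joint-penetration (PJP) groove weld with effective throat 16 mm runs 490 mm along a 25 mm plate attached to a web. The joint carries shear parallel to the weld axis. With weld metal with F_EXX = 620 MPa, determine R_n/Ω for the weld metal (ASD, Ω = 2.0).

Effective throat (given) t_e = 16 mm.
A_we = 16 × 490 = 7840 mm².
F_nw = 0.6 F_EXX = 372 MPa.
R_n/Ω = (372 × 7840) / 2.0 × 10⁻³ = 1458 kN.

R_n/Ω ≈ 1460 kN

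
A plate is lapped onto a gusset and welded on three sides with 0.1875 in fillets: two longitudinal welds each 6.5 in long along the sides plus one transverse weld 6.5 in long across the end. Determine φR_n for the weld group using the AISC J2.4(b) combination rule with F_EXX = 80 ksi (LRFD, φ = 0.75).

φR_n ≈ 99.3 kip

t_e = 0.707 × 0.1875 = 0.1326 in.
R_nwl = 0.6 × 80 × 0.1326 × 13 = 82.72 kip (longitudinal, 2 welds).
R_nwt = 0.6 × 80 × 0.1326 × 6.5 = 41.36 kip (transverse, base value).
(i) R_nwl + R_nwt = 124.1 kip; (ii) 0.85 R_nwl + 1.5 R_nwt = 132.4 kip.
R_n = max = 132.4 kip [governs: (ii)]; φR_n = 99.26 kip.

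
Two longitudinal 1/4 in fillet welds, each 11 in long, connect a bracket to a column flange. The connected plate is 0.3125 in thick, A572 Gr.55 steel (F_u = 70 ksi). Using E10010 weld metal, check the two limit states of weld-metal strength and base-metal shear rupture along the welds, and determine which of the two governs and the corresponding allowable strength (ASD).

E100XX → F_EXX = 100 ksi.
t_e = 0.707 × 0.25 = 0.1767 in; L = 22 in.
Weld metal: R_n/Ω = (1/2.0) × 0.6 × 100 × 0.1767 × 22 = 116.7 kips.
Base metal (shear rupture): R_n/Ω = (1/2.0) × 0.6 × 70 × 0.3125 × 22 = 144.4 kips.
Governing: weld metal.

R_n/Ω ≈ 117 kips (weld metal governs)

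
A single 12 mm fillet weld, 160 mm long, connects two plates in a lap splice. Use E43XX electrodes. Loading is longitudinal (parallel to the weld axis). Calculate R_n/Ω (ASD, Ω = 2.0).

R_n/Ω ≈ 175 kN

E43XX → F_EXX = 430 MPa.
Effective throat t_e = 0.707 × 12 = 8.484 mm.
Total length L = 160 mm; A_we = 8.484 × 160 = 1357 mm².
F_nw = 0.6 F_EXX = 0.6 × 430 = 258 MPa.
R_n = 258 × 1357 × 10⁻³ = 350.2 kN; R_n/Ω = 350.2/2.0 = 175.1 kN.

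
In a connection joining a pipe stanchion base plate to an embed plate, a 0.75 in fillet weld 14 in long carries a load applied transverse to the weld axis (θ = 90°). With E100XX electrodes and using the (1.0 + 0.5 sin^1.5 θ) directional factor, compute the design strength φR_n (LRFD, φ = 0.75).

E100XX → F_EXX = 100 ksi.
t_e = 0.707 × 0.75 = 0.5302 in; A_we = 0.5302 × 14 = 7.423 in².
Directional factor: 1.0 + 0.5 sin^1.5(90°) = 1.5.
F_nw = 0.6 × 100 × 1.5 = 90 ksi.
φR_n = 0.75 × 90 × 7.423 = 501.1 kips.

φR_n ≈ 501 kips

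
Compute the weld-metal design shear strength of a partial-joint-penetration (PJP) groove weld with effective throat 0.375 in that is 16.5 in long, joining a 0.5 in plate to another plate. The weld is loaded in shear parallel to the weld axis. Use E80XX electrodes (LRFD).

E80XX → F_EXX = 80 ksi.
Effective throat (given) t_e = 0.375 in.
A_we = 0.375 × 16.5 = 6.188 in².
F_nw = 0.6 F_EXX = 48 ksi.
φR_n = 0.75 × 48 × 6.188 = 222.8 kip.

φR_n ≈ 223 kip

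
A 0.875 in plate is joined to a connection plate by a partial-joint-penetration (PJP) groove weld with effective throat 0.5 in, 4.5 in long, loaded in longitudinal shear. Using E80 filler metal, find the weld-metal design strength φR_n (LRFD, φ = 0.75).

φR_n ≈ 81 kip

E80XX → F_EXX = 80 ksi.
Effective throat (given) t_e = 0.5 in.
A_we = 0.5 × 4.5 = 2.25 in².
F_nw = 0.6 F_EXX = 48 ksi.
φR_n = 0.75 × 48 × 2.25 = 81 kip.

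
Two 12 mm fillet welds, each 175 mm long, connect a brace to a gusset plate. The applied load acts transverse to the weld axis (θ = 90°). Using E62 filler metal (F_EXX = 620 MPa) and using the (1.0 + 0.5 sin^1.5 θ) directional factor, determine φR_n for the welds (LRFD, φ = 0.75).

t_e = 0.707 × 12 = 8.484 mm; A_we = 8.484 × 350 = 2969 mm².
Directional factor: 1.0 + 0.5 sin^1.5(90°) = 1.5.
F_nw = 0.6 × 620 × 1.5 = 558 MPa.
φR_n = 0.75 × 558 × 2969 × 10⁻³ = 1243 kN.

φR_n ≈ 1240 kN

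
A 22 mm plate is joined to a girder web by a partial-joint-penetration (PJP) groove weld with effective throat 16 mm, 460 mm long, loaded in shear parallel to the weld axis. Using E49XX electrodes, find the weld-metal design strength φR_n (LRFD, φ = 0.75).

φR_n ≈ 1620 kN

E49XX → F_EXX = 490 MPa.
Effective throat (given) t_e = 16 mm.
A_we = 16 × 460 = 7360 mm².
F_nw = 0.6 F_EXX = 294 MPa.
φR_n = 0.75 × 294 × 7360 × 10⁻³ = 1623 kN.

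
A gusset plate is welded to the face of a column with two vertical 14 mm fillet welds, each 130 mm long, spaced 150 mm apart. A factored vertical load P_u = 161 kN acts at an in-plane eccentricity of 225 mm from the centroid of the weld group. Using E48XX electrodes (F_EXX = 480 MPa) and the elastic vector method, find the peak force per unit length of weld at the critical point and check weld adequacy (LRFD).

Total weld length L_w = 260 mm. Treat welds as unit-width lines.
Polar moment about centroid: J = 2[d³/12 + d(b/2)²] = 2[130³/12 + 130×75²] = 1829000 mm³.
Direct shear f_v = P/L_w = 161×10³ / 260 = 619.2 N/mm (vertical).
Torsion M = P·e = 161×10³ × 225 = 36225000 N·mm.
Critical point at (x, y) = (75, 65) from centroid. f_tx = M·y/J = 1288 N/mm; f_ty = M·x/J = 1486 N/mm.
Resultant f_max = √[f_tx² + (f_v + f_ty)²] = √[1288² + (619.2 + 1486)²] = 2468 N/mm.
Capacity per unit length: φr_n = 0.75 × 0.6 × 480 × (0.707 × 14) = 2138 N/mm.
2468 > 2138 → NOT adequate.

f_max ≈ 2470 N/mm; NOT adequate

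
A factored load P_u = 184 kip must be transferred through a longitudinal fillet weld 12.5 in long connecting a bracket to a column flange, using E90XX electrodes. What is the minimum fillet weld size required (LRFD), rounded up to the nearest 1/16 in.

E90XX → F_EXX = 90 ksi.
Total weld length L = 12.5 in.
Required throat t_e = P_u / (φ × 0.6 F_EXX × L) = 184 / (0.75 × 0.6 × 90 × 12.5) = 0.3635 in.
Required leg w = t_e / 0.707 = 0.5141 in → use 9/16 in.

w = 9/16 in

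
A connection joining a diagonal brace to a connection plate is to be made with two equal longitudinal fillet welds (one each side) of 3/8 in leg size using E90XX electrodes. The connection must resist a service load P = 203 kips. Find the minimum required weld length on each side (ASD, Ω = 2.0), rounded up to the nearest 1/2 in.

E90XX → F_EXX = 90 ksi.
Throat t_e = 0.707 × 0.375 = 0.2651 in.
r_n/Ω = (0.6 × 90 × 0.2651) / 2.0 = 7.158 kip/in.
L_req = P / (r_n/Ω) = 203 / 7.158 = 28.36 in total.
Per side: 28.36 / 2 = 14.18 in.
Round up → use L = 14.5 in on each side.

L = 14.5 in on each side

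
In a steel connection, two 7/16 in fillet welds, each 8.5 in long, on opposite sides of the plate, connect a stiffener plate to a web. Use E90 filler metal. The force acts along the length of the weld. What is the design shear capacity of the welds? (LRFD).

φR_n ≈ 213 kips

E90XX → F_EXX = 90 ksi.
Effective throat t_e = 0.707 × 0.4375 = 0.3093 in.
Total length L = 17 in; A_we = 0.3093 × 17 = 5.258 in².
F_nw = 0.6 F_EXX = 0.6 × 90 = 54 ksi.
φR_n = 0.75 × 54 × 5.258 = 213 kips.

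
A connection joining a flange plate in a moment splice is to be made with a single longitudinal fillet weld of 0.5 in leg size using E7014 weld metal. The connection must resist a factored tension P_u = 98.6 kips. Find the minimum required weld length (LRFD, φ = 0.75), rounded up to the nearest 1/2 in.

L = 9 in

E70XX → F_EXX = 70 ksi.
Throat t_e = 0.707 × 0.5 = 0.3535 in.
φr_n = 0.75 × 0.6 × 70 × 0.3535 = 11.14 kips/in.
L_req = P_u / φr_n = 98.6 / 11.14 = 8.855 in total.
Round up → use L = 9 in.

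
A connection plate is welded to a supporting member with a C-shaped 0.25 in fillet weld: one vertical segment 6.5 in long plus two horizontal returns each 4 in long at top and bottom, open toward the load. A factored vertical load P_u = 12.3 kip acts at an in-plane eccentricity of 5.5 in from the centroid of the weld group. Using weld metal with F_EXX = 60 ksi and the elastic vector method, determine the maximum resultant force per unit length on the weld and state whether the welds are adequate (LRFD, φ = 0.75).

f_max ≈ 2.86 kip/in; adequate

Total weld length L_w = 14.5 in. Treat welds as unit-width lines.
Centroid: x̄ = 2×4×2 / 14.5 = 1.103 in from the vertical weld.
Polar moment about centroid: J = I_x + I_y = [6.5³/12 + 2×4×3.25²] + [6.5×1.103² + 2(4³/12 + 4×0.8966²)] = 132.4 in³.
Direct shear f_v = P/L_w = 12.3 / 14.5 = 0.8483 kip/in (vertical).
Torsion M = P·e = 12.3 × 5.5 = 67.65 kip·in.
Critical point at (x, y) = (2.897, 3.25) from centroid. f_tx = M·y/J = 1.661 kip/in; f_ty = M·x/J = 1.48 kip/in.
Resultant f_max = √[f_tx² + (f_v + f_ty)²] = √[1.661² + (0.8483 + 1.48)²] = 2.86 kip/in.
Capacity per unit length: φr_n = 0.75 × 0.6 × 60 × (0.707 × 0.25) = 4.772 kip/in.
2.86 ≤ 4.772 → adequate.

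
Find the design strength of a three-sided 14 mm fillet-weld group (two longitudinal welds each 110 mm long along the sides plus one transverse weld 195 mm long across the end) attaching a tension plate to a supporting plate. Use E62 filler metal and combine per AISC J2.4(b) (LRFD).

E62XX → F_EXX = 620 MPa.
t_e = 0.707 × 14 = 9.898 mm.
R_nwl = 0.6 × 620 × 9.898 × 220 × 10⁻³ = 810.1 kN (longitudinal, 2 welds).
R_nwt = 0.6 × 620 × 9.898 × 195 × 10⁻³ = 718 kN (transverse, base value).
(i) R_nwl + R_nwt = 1528 kN; (ii) 0.85 R_nwl + 1.5 R_nwt = 1766 kN.
R_n = max = 1766 kN [governs: (ii)]; φR_n = 1324 kN.

φR_n ≈ 1320 kN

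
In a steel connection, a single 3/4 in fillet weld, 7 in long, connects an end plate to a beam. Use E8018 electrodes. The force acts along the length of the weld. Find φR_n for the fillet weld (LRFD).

φR_n ≈ 134 kip

E80XX → F_EXX = 80 ksi.
Effective throat t_e = 0.707 × 0.75 = 0.5302 in.
Total length L = 7 in; A_we = 0.5302 × 7 = 3.712 in².
F_nw = 0.6 F_EXX = 0.6 × 80 = 48 ksi.
φR_n = 0.75 × 48 × 3.712 = 133.6 kip.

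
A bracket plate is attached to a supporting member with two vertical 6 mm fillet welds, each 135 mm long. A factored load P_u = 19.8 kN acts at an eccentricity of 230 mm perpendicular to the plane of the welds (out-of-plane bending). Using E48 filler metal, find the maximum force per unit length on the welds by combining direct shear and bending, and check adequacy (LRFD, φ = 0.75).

f_max ≈ 753 N/mm; adequate

E48XX → F_EXX = 480 MPa.
L_w = 2 × 135 = 270 mm; section modulus (unit throat) S = 2 × L²/6 = 6075 mm².
Direct shear f_v = P/L_w = 19.8×10³/270 = 73.33 N/mm.
Moment M = P × e = 19.8×10³ × 230 = 4554000 N·mm; bending f_b = M/S = 749.6 N/mm.
f_max = √(f_v² + f_b²) = √(73.33² + 749.6²) = 753.2 N/mm.
φr_n = 0.75 × 0.6 × 480 × (0.707 × 6) = 916.3 N/mm → adequate.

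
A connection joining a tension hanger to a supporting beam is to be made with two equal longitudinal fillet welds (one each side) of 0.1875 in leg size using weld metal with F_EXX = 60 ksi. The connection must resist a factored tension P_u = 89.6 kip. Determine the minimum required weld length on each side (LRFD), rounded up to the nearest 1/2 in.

Throat t_e = 0.707 × 0.1875 = 0.1326 in.
φr_n = 0.75 × 0.6 × 60 × 0.1326 = 3.579 kip/in.
L_req = P_u / φr_n = 89.6 / 3.579 = 25.03 in total.
Per side: 25.03 / 2 = 12.52 in.
Round up → use L = 13 in on each side.

L = 13 in on each side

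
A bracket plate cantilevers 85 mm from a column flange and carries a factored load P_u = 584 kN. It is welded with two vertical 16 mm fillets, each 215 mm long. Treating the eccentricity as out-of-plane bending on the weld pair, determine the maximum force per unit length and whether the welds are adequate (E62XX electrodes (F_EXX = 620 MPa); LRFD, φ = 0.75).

L_w = 2 × 215 = 430 mm; section modulus (unit throat) S = 2 × L²/6 = 15410 mm².
Direct shear f_v = P/L_w = 584×10³/430 = 1358 N/mm.
Moment M = P × e = 584×10³ × 85 = 49640000 N·mm; bending f_b = M/S = 3222 N/mm.
f_max = √(f_v² + f_b²) = √(1358² + 3222²) = 3496 N/mm.
φr_n = 0.75 × 0.6 × 620 × (0.707 × 16) = 3156 N/mm → NOT adequate.

f_max ≈ 3500 N/mm; NOT adequate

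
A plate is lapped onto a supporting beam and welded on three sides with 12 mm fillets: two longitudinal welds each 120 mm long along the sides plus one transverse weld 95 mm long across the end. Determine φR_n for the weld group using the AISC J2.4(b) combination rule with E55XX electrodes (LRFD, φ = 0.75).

φR_n ≈ 728 kN

E55XX → F_EXX = 550 MPa.
t_e = 0.707 × 12 = 8.484 mm.
R_nwl = 0.6 × 550 × 8.484 × 240 × 10⁻³ = 671.9 kN (longitudinal, 2 welds).
R_nwt = 0.6 × 550 × 8.484 × 95 × 10⁻³ = 266 kN (transverse, base value).
(i) R_nwl + R_nwt = 937.9 kN; (ii) 0.85 R_nwl + 1.5 R_nwt = 970.1 kN.
R_n = max = 970.1 kN [governs: (ii)]; φR_n = 727.6 kN.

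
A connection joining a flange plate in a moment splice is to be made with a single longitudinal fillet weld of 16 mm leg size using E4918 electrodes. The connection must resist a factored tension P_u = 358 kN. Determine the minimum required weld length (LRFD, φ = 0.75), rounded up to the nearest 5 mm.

L = 145 mm

E49XX → F_EXX = 490 MPa.
Throat t_e = 0.707 × 16 = 11.31 mm.
φr_n = 0.75 × 0.6 × 490 × 11.31 × 10⁻³ = 2.494 kN/mm.
L_req = P_u / φr_n = 358 / 2.494 = 143.5 mm total.
Round up → use L = 145 mm.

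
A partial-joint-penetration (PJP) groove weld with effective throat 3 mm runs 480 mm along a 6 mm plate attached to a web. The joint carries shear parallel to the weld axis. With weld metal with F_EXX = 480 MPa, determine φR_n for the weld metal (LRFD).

Effective throat (given) t_e = 3 mm.
A_we = 3 × 480 = 1440 mm².
F_nw = 0.6 F_EXX = 288 MPa.
φR_n = 0.75 × 288 × 1440 × 10⁻³ = 311 kN.

φR_n ≈ 311 kN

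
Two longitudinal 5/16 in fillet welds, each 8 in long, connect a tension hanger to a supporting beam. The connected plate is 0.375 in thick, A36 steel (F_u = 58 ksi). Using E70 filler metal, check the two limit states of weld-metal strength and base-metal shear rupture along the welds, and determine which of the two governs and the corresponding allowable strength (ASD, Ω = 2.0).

E70XX → F_EXX = 70 ksi.
t_e = 0.707 × 0.3125 = 0.2209 in; L = 16 in.
Weld metal: R_n/Ω = (1/2.0) × 0.6 × 70 × 0.2209 × 16 = 74.23 kips.
Base metal (shear rupture): R_n/Ω = (1/2.0) × 0.6 × 58 × 0.375 × 16 = 104.4 kips.
Governing: weld metal.

R_n/Ω ≈ 74.2 kips (weld metal governs)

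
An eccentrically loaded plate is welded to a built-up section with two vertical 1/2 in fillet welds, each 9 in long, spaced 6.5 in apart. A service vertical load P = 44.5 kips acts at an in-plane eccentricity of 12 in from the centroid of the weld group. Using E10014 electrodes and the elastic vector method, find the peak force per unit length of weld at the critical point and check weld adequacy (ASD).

E100XX → F_EXX = 100 ksi.
Total weld length L_w = 18 in. Treat welds as unit-width lines.
Polar moment about centroid: J = 2[d³/12 + d(b/2)²] = 2[9³/12 + 9×3.25²] = 311.6 in³.
Direct shear f_v = P/L_w = 44.5 / 18 = 2.472 kip/in (vertical).
Torsion M = P·e = 44.5 × 12 = 534 kip·in.
Critical point at (x, y) = (3.25, 4.5) from centroid. f_tx = M·y/J = 7.711 kip/in; f_ty = M·x/J = 5.569 kip/in.
Resultant f_max = √[f_tx² + (f_v + f_ty)²] = √[7.711² + (2.472 + 5.569)²] = 11.14 kip/in.
Capacity per unit length: r_n/Ω = (1/2.0) × 0.6 × 100 × (0.707 × 0.5) = 10.6 kip/in.
11.14 > 10.6 → NOT adequate.

f_max ≈ 11.1 kip/in; NOT adequate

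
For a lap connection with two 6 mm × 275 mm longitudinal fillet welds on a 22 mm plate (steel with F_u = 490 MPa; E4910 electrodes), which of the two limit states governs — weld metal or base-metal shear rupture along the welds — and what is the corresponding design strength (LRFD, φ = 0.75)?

φR_n ≈ 514 kN (weld metal governs)

E49XX → F_EXX = 490 MPa.
t_e = 0.707 × 6 = 4.242 mm; L = 550 mm.
Weld metal: φR_n = 0.75 × 0.6 × 490 × 4.242 × 550 × 10⁻³ = 514.4 kN.
Base metal (shear rupture): φR_n = 0.75 × 0.6 × 490 × 22 × 550 × 10⁻³ = 2668 kN.
Governing: weld metal.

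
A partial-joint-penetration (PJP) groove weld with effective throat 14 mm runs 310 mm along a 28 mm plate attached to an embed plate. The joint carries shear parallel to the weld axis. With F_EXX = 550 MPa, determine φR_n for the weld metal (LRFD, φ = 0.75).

Effective throat (given) t_e = 14 mm.
A_we = 14 × 310 = 4340 mm².
F_nw = 0.6 F_EXX = 330 MPa.
φR_n = 0.75 × 330 × 4340 × 10⁻³ = 1074 kN.

φR_n ≈ 1070 kN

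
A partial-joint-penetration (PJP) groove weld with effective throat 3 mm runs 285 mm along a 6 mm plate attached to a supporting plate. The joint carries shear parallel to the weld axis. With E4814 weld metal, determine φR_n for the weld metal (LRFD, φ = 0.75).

φR_n ≈ 185 kN

E48XX → F_EXX = 480 MPa.
Effective throat (given) t_e = 3 mm.
A_we = 3 × 285 = 855 mm².
F_nw = 0.6 F_EXX = 288 MPa.
φR_n = 0.75 × 288 × 855 × 10⁻³ = 184.7 kN.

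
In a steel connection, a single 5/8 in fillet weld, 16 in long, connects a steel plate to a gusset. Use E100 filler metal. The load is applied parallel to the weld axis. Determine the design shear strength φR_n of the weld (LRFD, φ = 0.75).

E100XX → F_EXX = 100 ksi.
Effective throat t_e = 0.707 × 0.625 = 0.4419 in.
Total length L = 16 in; A_we = 0.4419 × 16 = 7.07 in².
F_nw = 0.6 F_EXX = 0.6 × 100 = 60 ksi.
φR_n = 0.75 × 60 × 7.07 = 318.1 kips.

φR_n ≈ 318 kips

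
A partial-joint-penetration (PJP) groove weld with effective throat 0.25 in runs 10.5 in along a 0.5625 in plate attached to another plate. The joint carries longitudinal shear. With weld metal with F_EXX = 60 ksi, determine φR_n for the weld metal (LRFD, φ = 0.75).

Effective throat (given) t_e = 0.25 in.
A_we = 0.25 × 10.5 = 2.625 in².
F_nw = 0.6 F_EXX = 36 ksi.
φR_n = 0.75 × 36 × 2.625 = 70.88 kips.

φR_n ≈ 70.9 kips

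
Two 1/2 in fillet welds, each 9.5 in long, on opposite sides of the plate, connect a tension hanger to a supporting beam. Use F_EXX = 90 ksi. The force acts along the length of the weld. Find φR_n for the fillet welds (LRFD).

Effective throat t_e = 0.707 × 0.5 = 0.3535 in.
Total length L = 19 in; A_we = 0.3535 × 19 = 6.716 in².
F_nw = 0.6 F_EXX = 0.6 × 90 = 54 ksi.
φR_n = 0.75 × 54 × 6.716 = 272 kips.

φR_n ≈ 272 kips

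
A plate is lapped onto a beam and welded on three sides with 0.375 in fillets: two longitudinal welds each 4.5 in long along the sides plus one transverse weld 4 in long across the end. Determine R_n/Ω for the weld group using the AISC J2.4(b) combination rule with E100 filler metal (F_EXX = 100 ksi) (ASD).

R_n/Ω ≈ 109 kips

t_e = 0.707 × 0.375 = 0.2651 in.
R_nwl = 0.6 × 100 × 0.2651 × 9 = 143.2 kips (longitudinal, 2 welds).
R_nwt = 0.6 × 100 × 0.2651 × 4 = 63.63 kips (transverse, base value).
(i) R_nwl + R_nwt = 206.8 kips; (ii) 0.85 R_nwl + 1.5 R_nwt = 217.1 kips.
R_n = max = 217.1 kips [governs: (ii)]; R_n/Ω = 108.6 kips.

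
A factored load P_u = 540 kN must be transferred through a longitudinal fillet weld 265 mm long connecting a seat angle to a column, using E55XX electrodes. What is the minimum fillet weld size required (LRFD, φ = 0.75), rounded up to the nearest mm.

E55XX → F_EXX = 550 MPa.
Total weld length L = 265 mm.
Required throat t_e = P_u / (φ × 0.6 F_EXX × L) = 540 / (0.75 × 0.6 × 550 × 265 × 10⁻³) = 8.233 mm.
Required leg w = t_e / 0.707 = 11.65 mm → use 12 mm.

w = 12 mm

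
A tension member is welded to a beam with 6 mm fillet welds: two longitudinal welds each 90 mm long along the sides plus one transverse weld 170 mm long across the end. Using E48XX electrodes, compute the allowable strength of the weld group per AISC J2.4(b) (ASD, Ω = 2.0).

R_n/Ω ≈ 249 kN

E48XX → F_EXX = 480 MPa.
t_e = 0.707 × 6 = 4.242 mm.
R_nwl = 0.6 × 480 × 4.242 × 180 × 10⁻³ = 219.9 kN (longitudinal, 2 welds).
R_nwt = 0.6 × 480 × 4.242 × 170 × 10⁻³ = 207.7 kN (transverse, base value).
(i) R_nwl + R_nwt = 427.6 kN; (ii) 0.85 R_nwl + 1.5 R_nwt = 498.5 kN.
R_n = max = 498.5 kN [governs: (ii)]; R_n/Ω = 249.2 kN.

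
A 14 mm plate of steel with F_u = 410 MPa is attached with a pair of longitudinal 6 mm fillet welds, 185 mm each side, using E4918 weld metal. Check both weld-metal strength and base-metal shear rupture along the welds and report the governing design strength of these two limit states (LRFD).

φR_n ≈ 346 kN (weld metal governs)

E49XX → F_EXX = 490 MPa.
t_e = 0.707 × 6 = 4.242 mm; L = 370 mm.
Weld metal: φR_n = 0.75 × 0.6 × 490 × 4.242 × 370 × 10⁻³ = 346.1 kN.
Base metal (shear rupture): φR_n = 0.75 × 0.6 × 410 × 14 × 370 × 10⁻³ = 955.7 kN.
Governing: weld metal.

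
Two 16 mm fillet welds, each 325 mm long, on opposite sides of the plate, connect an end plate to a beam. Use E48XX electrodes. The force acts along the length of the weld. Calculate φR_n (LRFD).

E48XX → F_EXX = 480 MPa.
Effective throat t_e = 0.707 × 16 = 11.31 mm.
Total length L = 650 mm; A_we = 11.31 × 650 = 7353 mm².
F_nw = 0.6 F_EXX = 0.6 × 480 = 288 MPa.
φR_n = 0.75 × 288 × 7353 × 10⁻³ = 1588 kN.

φR_n ≈ 1590 kN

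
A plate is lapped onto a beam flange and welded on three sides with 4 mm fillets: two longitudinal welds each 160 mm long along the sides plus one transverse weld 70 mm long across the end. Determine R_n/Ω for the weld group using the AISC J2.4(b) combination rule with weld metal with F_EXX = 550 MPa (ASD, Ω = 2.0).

t_e = 0.707 × 4 = 2.828 mm.
R_nwl = 0.6 × 550 × 2.828 × 320 × 10⁻³ = 298.6 kN (longitudinal, 2 welds).
R_nwt = 0.6 × 550 × 2.828 × 70 × 10⁻³ = 65.33 kN (transverse, base value).
(i) R_nwl + R_nwt = 364 kN; (ii) 0.85 R_nwl + 1.5 R_nwt = 351.8 kN.
R_n = max = 364 kN [governs: (i)]; R_n/Ω = 182 kN.

R_n/Ω ≈ 182 kN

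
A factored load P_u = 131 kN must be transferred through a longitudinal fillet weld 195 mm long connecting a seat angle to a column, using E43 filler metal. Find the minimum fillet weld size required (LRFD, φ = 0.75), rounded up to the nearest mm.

E43XX → F_EXX = 430 MPa.
Total weld length L = 195 mm.
Required throat t_e = P_u / (φ × 0.6 F_EXX × L) = 131 / (0.75 × 0.6 × 430 × 195 × 10⁻³) = 3.472 mm.
Required leg w = t_e / 0.707 = 4.911 mm → use 5 mm.

w = 5 mm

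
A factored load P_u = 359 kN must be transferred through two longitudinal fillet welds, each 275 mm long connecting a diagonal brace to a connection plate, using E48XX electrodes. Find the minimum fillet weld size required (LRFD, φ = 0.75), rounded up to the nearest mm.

w = 5 mm

E48XX → F_EXX = 480 MPa.
Total weld length L = 550 mm.
Required throat t_e = P_u / (φ × 0.6 F_EXX × L) = 359 / (0.75 × 0.6 × 480 × 550 × 10⁻³) = 3.022 mm.
Required leg w = t_e / 0.707 = 4.274 mm → use 5 mm.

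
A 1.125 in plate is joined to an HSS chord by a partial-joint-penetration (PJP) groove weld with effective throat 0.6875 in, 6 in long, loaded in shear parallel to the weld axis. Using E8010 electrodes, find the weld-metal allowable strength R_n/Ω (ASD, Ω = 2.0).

R_n/Ω ≈ 99 kip

E80XX → F_EXX = 80 ksi.
Effective throat (given) t_e = 0.6875 in.
A_we = 0.6875 × 6 = 4.125 in².
F_nw = 0.6 F_EXX = 48 ksi.
R_n/Ω = (48 × 4.125) / 2.0 = 99 kip.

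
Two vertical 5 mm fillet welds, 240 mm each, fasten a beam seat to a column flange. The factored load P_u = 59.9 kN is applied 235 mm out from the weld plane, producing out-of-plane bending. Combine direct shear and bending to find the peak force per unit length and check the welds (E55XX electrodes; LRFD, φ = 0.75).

E55XX → F_EXX = 550 MPa.
L_w = 2 × 240 = 480 mm; section modulus (unit throat) S = 2 × L²/6 = 19200 mm².
Direct shear f_v = P/L_w = 59.9×10³/480 = 124.8 N/mm.
Moment M = P × e = 59.9×10³ × 235 = 14076000 N·mm; bending f_b = M/S = 733.2 N/mm.
f_max = √(f_v² + f_b²) = √(124.8² + 733.2²) = 743.7 N/mm.
φr_n = 0.75 × 0.6 × 550 × (0.707 × 5) = 874.9 N/mm → adequate.

f_max ≈ 744 N/mm; adequate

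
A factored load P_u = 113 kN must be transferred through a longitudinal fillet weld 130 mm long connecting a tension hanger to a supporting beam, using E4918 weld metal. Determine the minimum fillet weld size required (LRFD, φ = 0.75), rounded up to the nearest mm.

w = 6 mm

E49XX → F_EXX = 490 MPa.
Total weld length L = 130 mm.
Required throat t_e = P_u / (φ × 0.6 F_EXX × L) = 113 / (0.75 × 0.6 × 490 × 130 × 10⁻³) = 3.942 mm.
Required leg w = t_e / 0.707 = 5.576 mm → use 6 mm.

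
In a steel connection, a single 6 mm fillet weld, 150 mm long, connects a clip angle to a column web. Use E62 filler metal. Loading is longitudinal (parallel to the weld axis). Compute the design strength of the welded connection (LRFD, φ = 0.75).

φR_n ≈ 178 kN

E62XX → F_EXX = 620 MPa.
Effective throat t_e = 0.707 × 6 = 4.242 mm.
Total length L = 150 mm; A_we = 4.242 × 150 = 636.3 mm².
F_nw = 0.6 F_EXX = 0.6 × 620 = 372 MPa.
φR_n = 0.75 × 372 × 636.3 × 10⁻³ = 177.5 kN.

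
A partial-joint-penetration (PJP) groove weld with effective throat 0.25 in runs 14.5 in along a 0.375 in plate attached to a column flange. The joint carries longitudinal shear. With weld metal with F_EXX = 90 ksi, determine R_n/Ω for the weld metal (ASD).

R_n/Ω ≈ 97.9 kip

Effective throat (given) t_e = 0.25 in.
A_we = 0.25 × 14.5 = 3.625 in².
F_nw = 0.6 F_EXX = 54 ksi.
R_n/Ω = (54 × 3.625) / 2.0 = 97.88 kip.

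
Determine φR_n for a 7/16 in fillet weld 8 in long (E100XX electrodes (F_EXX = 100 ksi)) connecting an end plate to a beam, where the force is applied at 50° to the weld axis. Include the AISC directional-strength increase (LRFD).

t_e = 0.707 × 0.4375 = 0.3093 in; A_we = 0.3093 × 8 = 2.474 in².
Directional factor: 1.0 + 0.5 sin^1.5(50°) = 1.335.
F_nw = 0.6 × 100 × 1.335 = 80.11 ksi.
φR_n = 0.75 × 80.11 × 2.474 = 148.7 kips.

φR_n ≈ 149 kips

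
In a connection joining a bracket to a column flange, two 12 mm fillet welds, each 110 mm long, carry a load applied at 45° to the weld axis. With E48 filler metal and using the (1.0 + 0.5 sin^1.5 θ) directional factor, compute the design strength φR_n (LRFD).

φR_n ≈ 523 kN

E48XX → F_EXX = 480 MPa.
t_e = 0.707 × 12 = 8.484 mm; A_we = 8.484 × 220 = 1866 mm².
Directional factor: 1.0 + 0.5 sin^1.5(45°) = 1.297.
F_nw = 0.6 × 480 × 1.297 = 373.6 MPa.
φR_n = 0.75 × 373.6 × 1866 × 10⁻³ = 523 kN.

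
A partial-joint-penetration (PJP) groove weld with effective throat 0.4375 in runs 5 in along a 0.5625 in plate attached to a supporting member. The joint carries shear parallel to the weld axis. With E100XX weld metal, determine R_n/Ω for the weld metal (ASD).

R_n/Ω ≈ 65.6 kips

E100XX → F_EXX = 100 ksi.
Effective throat (given) t_e = 0.4375 in.
A_we = 0.4375 × 5 = 2.188 in².
F_nw = 0.6 F_EXX = 60 ksi.
R_n/Ω = (60 × 2.188) / 2.0 = 65.62 kips.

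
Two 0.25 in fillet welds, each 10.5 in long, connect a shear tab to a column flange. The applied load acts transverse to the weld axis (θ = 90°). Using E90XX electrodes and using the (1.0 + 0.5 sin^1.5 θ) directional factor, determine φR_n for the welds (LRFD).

φR_n ≈ 225 kips

E90XX → F_EXX = 90 ksi.
t_e = 0.707 × 0.25 = 0.1767 in; A_we = 0.1767 × 21 = 3.712 in².
Directional factor: 1.0 + 0.5 sin^1.5(90°) = 1.5.
F_nw = 0.6 × 90 × 1.5 = 81 ksi.
φR_n = 0.75 × 81 × 3.712 = 225.5 kips.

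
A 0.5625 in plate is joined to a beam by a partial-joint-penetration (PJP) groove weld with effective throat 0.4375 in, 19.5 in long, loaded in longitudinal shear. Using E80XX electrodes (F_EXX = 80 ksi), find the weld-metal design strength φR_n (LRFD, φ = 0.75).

φR_n ≈ 307 kips

Effective throat (given) t_e = 0.4375 in.
A_we = 0.4375 × 19.5 = 8.531 in².
F_nw = 0.6 F_EXX = 48 ksi.
φR_n = 0.75 × 48 × 8.531 = 307.1 kips.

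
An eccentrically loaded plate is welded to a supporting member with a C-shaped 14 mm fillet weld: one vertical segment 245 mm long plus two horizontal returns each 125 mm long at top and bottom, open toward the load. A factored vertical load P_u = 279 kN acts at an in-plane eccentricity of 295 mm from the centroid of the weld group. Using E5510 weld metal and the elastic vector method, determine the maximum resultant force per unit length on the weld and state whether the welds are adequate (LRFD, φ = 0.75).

E55XX → F_EXX = 550 MPa.
Total weld length L_w = 495 mm. Treat welds as unit-width lines.
Centroid: x̄ = 2×125×62.5 / 495 = 31.57 mm from the vertical weld.
Polar moment about centroid: J = I_x + I_y = [245³/12 + 2×125×122.5²] + [245×31.57² + 2(125³/12 + 125×30.93²)] = 5786000 mm³.
Direct shear f_v = P/L_w = 279×10³ / 495 = 563.6 N/mm (vertical).
Torsion M = P·e = 279×10³ × 295 = 82305000 N·mm.
Critical point at (x, y) = (93.43, 122.5) from centroid. f_tx = M·y/J = 1743 N/mm; f_ty = M·x/J = 1329 N/mm.
Resultant f_max = √[f_tx² + (f_v + f_ty)²] = √[1743² + (563.6 + 1329)²] = 2573 N/mm.
Capacity per unit length: φr_n = 0.75 × 0.6 × 550 × (0.707 × 14) = 2450 N/mm.
2573 > 2450 → NOT adequate.

f_max ≈ 2570 N/mm; NOT adequate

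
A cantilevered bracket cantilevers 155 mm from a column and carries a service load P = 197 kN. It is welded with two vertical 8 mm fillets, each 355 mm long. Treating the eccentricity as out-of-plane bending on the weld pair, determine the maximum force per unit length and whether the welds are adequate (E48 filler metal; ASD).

f_max ≈ 778 N/mm; adequate

E48XX → F_EXX = 480 MPa.
L_w = 2 × 355 = 710 mm; section modulus (unit throat) S = 2 × L²/6 = 42010 mm².
Direct shear f_v = P/L_w = 197×10³/710 = 277.5 N/mm.
Moment M = P × e = 197×10³ × 155 = 30535000 N·mm; bending f_b = M/S = 726.9 N/mm.
f_max = √(f_v² + f_b²) = √(277.5² + 726.9²) = 778 N/mm.
r_n/Ω = (1/2.0) × 0.6 × 480 × (0.707 × 8) = 814.5 N/mm → adequate.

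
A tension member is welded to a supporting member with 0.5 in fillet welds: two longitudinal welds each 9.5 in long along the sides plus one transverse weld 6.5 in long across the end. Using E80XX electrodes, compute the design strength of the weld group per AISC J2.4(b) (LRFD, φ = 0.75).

φR_n ≈ 330 kip

E80XX → F_EXX = 80 ksi.
t_e = 0.707 × 0.5 = 0.3535 in.
R_nwl = 0.6 × 80 × 0.3535 × 19 = 322.4 kip (longitudinal, 2 welds).
R_nwt = 0.6 × 80 × 0.3535 × 6.5 = 110.3 kip (transverse, base value).
(i) R_nwl + R_nwt = 432.7 kip; (ii) 0.85 R_nwl + 1.5 R_nwt = 439.5 kip.
R_n = max = 439.5 kip [governs: (ii)]; φR_n = 329.6 kip.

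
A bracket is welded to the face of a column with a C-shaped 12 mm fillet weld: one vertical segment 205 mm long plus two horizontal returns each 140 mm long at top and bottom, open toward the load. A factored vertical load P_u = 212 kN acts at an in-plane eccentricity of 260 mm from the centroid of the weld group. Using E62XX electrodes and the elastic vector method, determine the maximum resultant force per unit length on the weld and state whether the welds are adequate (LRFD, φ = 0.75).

E62XX → F_EXX = 620 MPa.
Total weld length L_w = 485 mm. Treat welds as unit-width lines.
Centroid: x̄ = 2×140×70 / 485 = 40.41 mm from the vertical weld.
Polar moment about centroid: J = I_x + I_y = [205³/12 + 2×140×102.5²] + [205×40.41² + 2(140³/12 + 140×29.59²)] = 4697000 mm³.
Direct shear f_v = P/L_w = 212×10³ / 485 = 437.1 N/mm (vertical).
Torsion M = P·e = 212×10³ × 260 = 55120000 N·mm.
Critical point at (x, y) = (99.59, 102.5) from centroid. f_tx = M·y/J = 1203 N/mm; f_ty = M·x/J = 1169 N/mm.
Resultant f_max = √[f_tx² + (f_v + f_ty)²] = √[1203² + (437.1 + 1169)²] = 2006 N/mm.
Capacity per unit length: φr_n = 0.75 × 0.6 × 620 × (0.707 × 12) = 2367 N/mm.
2006 ≤ 2367 → adequate.

f_max ≈ 2010 N/mm; adequate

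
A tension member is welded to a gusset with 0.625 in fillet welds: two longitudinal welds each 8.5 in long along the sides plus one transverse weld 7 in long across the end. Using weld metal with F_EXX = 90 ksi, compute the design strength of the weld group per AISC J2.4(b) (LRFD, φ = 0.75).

φR_n ≈ 447 kips

t_e = 0.707 × 0.625 = 0.4419 in.
R_nwl = 0.6 × 90 × 0.4419 × 17 = 405.6 kips (longitudinal, 2 welds).
R_nwt = 0.6 × 90 × 0.4419 × 7 = 167 kips (transverse, base value).
(i) R_nwl + R_nwt = 572.7 kips; (ii) 0.85 R_nwl + 1.5 R_nwt = 595.3 kips.
R_n = max = 595.3 kips [governs: (ii)]; φR_n = 446.5 kips.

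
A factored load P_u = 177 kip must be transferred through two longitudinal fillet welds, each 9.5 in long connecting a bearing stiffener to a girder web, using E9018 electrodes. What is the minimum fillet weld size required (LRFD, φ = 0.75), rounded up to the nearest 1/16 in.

E90XX → F_EXX = 90 ksi.
Total weld length L = 19 in.
Required throat t_e = P_u / (φ × 0.6 F_EXX × L) = 177 / (0.75 × 0.6 × 90 × 19) = 0.23 in.
Required leg w = t_e / 0.707 = 0.3253 in → use 3/8 in.

w = 3/8 in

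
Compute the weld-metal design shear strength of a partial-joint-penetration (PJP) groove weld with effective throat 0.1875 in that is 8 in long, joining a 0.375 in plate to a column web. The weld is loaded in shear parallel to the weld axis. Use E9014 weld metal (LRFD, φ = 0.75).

E90XX → F_EXX = 90 ksi.
Effective throat (given) t_e = 0.1875 in.
A_we = 0.1875 × 8 = 1.5 in².
F_nw = 0.6 F_EXX = 54 ksi.
φR_n = 0.75 × 54 × 1.5 = 60.75 kips.

φR_n ≈ 60.8 kips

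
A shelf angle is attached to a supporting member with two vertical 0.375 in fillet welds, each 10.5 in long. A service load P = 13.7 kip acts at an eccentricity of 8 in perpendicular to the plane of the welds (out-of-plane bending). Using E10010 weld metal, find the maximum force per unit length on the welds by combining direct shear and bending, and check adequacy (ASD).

f_max ≈ 3.05 kip/in; adequate

E100XX → F_EXX = 100 ksi.
L_w = 2 × 10.5 = 21 in; section modulus (unit throat) S = 2 × L²/6 = 36.75 in².
Direct shear f_v = P/L_w = 13.7/21 = 0.6524 kip/in.
Moment M = P × e = 13.7 × 8 = 109.6 kip·in; bending f_b = M/S = 2.982 kip/in.
f_max = √(f_v² + f_b²) = √(0.6524² + 2.982²) = 3.053 kip/in.
r_n/Ω = (1/2.0) × 0.6 × 100 × (0.707 × 0.375) = 7.954 kip/in → adequate.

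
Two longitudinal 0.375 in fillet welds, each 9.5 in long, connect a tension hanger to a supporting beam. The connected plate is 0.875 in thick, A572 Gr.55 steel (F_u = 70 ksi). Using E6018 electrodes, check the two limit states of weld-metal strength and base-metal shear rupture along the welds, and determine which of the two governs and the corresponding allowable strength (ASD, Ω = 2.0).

R_n/Ω ≈ 90.7 kip (weld metal governs)

E60XX → F_EXX = 60 ksi.
t_e = 0.707 × 0.375 = 0.2651 in; L = 19 in.
Weld metal: R_n/Ω = (1/2.0) × 0.6 × 60 × 0.2651 × 19 = 90.67 kip.
Base metal (shear rupture): R_n/Ω = (1/2.0) × 0.6 × 70 × 0.875 × 19 = 349.1 kip.
Governing: weld metal.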